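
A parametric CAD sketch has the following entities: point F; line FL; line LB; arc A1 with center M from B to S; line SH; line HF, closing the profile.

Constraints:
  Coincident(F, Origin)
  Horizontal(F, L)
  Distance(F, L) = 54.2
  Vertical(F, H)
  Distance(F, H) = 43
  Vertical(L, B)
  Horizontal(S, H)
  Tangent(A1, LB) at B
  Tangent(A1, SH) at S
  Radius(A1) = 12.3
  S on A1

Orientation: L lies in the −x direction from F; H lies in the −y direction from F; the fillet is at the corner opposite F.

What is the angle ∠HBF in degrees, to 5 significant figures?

42.314°

F is at the origin; F and L share the same y with |FL| = 54.2 and L on the −x side, so L = (-54.200, 0.0000). FH is vertical with |FH| = 43.0 and H on the −y side, so H = (0.0000, -43.000). The virtual corner opposite F is at (-54.200, -43.000). Since A1 is tangent to LB there, MB ⟂ LB and the tangent condition forces MS to be normal to SH, with radius 12.3, so the center M sits 12.3 in from both sides at M = (-41.900, -30.700). That places the tangent points at B = (-54.200, -30.700) on LB and S = (-41.900, -43.000) on SH. Then cos ∠HBF = BH·BF / (|BH||BF|), giving 42.314°.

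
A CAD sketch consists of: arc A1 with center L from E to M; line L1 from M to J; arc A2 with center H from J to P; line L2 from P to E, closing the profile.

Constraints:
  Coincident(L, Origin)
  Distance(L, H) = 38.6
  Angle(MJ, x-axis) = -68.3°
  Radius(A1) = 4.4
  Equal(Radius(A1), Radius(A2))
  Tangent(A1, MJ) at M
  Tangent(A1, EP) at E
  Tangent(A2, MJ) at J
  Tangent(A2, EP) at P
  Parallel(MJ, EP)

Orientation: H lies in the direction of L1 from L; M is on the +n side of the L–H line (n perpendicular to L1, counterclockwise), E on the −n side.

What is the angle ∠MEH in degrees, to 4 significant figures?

83.50°

The slot axis is L1's direction at -68.3°, so u = (cos -68.3°, sin -68.3°) = (0.3697, -0.9291) and n = (−sin -68.3°, cos -68.3°) = (0.9291, 0.3697). L is at the origin and H lies 38.6 along u from L, so H = 38.6·u = (14.27, -35.86). Tangency of A1 to both parallel lines with radius 4.4 puts M and E at L ± 4.4·n: M = (4.088, 1.627), E = (-4.088, -1.627). Then cos ∠MEH = EM·EH / (|EM||EH|), giving 83.50°.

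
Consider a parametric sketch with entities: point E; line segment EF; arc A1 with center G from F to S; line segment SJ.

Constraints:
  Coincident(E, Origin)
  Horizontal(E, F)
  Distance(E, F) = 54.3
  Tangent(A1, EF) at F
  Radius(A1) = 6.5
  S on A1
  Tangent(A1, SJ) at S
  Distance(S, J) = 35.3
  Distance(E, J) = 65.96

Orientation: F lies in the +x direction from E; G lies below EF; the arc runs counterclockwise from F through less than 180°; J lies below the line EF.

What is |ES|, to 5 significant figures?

48.335

E is at the origin; E and F share the same y with |EF| = 54.3 and F on the +x side, so F = (54.300, 0.0000). The tangent condition forces GF to be normal to EF, so G = F + (0, -6.5) = (54.300, -6.5000). Since GS ⟂ SJ (tangency), |GJ| = √(6.5² + 35.3²) = 35.893 regardless of where S sits on A1. So J lies on both circle(E, 65.96) and circle(G, 35.893); the below-EF intersection is J = (50.685, -42.211). S is the foot of the tangent from J: S = (47.821, -7.0273).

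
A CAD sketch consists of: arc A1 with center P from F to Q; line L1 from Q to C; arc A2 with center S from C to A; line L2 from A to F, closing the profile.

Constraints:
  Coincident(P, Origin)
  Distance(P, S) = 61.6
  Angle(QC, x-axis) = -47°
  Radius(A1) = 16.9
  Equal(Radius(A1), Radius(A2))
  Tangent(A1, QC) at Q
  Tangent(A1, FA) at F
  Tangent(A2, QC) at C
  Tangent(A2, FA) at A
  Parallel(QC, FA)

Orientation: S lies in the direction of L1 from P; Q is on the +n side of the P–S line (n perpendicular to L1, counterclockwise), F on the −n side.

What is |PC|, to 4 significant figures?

63.88

The slot axis is L1's direction at -47.0°, so u = (cos -47.0°, sin -47.0°) = (0.6820, -0.7314) and n = (−sin -47.0°, cos -47.0°) = (0.7314, 0.6820). P is at the origin and S lies 61.6 along u from P, so S = 61.6·u = (42.01, -45.05). Tangency of A1 to both parallel lines with radius 16.9 puts Q and F at P ± 16.9·n: Q = (12.36, 11.53), F = (-12.36, -11.53). Equal radii place C and A the same way about S: C = S + 16.9·n = (54.37, -33.53), A = S − 16.9·n = (29.65, -56.58). Then |PC| = |C − P| = 63.88.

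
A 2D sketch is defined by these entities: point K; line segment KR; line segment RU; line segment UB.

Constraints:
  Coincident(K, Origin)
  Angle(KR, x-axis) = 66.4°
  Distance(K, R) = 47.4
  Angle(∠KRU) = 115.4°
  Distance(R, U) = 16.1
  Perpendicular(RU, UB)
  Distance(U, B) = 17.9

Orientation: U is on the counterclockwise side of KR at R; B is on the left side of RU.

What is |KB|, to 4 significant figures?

44.14

K is at the origin; KR runs at 66.4° with length 47.4, so R = 47.4·(cos 66.4°, sin 66.4°) = (18.98, 43.44). ∠KRU = 115.4°, so RU runs at 66.4° + (180° − 115.4°) = 131.0° from the x-axis; with |RU| = 16.1, U = R + 16.1·(cos 131.0°, sin 131.0°) = (8.414, 55.59). RU ⟂ UB; with |UB| = 17.9 on the left of RU, B = U + 17.9·(-0.7547, -0.6561) = (-5.095, 43.84). Then |KB| = |B − K| = 44.14.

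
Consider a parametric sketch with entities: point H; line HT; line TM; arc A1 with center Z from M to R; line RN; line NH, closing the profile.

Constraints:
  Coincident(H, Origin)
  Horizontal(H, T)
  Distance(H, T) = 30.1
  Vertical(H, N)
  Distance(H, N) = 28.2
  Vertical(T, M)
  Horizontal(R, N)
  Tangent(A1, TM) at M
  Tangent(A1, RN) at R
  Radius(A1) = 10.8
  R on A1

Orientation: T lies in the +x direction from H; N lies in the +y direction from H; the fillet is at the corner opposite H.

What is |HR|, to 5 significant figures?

34.172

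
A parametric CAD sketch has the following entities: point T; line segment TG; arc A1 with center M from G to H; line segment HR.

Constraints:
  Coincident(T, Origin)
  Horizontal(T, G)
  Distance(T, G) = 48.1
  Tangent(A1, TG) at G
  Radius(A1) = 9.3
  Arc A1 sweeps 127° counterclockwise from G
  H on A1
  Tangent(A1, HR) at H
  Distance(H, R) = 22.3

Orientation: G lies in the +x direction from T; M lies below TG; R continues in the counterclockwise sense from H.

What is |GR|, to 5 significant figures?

33.251

T is at the origin; TG is horizontal with |TG| = 48.1 and G on the +x side, so G = (48.100, 0.0000). Since A1 is tangent to TG there, MG ⟂ TG, so M = G + (0, -9.3) = (48.100, -9.3000). On A1, G sits at bearing 90° from M; a 127° counterclockwise sweep puts H at bearing 217°, so H = M + 9.3·(cos 217°, sin 217°) = (40.673, -14.897). Since A1 is tangent to HR there, MH ⟂ HR, so HR runs along (−sin 217°, cos 217°); with |HR| = 22.3, R = (54.093, -32.706). Then |GR| = |R − G| = 33.251.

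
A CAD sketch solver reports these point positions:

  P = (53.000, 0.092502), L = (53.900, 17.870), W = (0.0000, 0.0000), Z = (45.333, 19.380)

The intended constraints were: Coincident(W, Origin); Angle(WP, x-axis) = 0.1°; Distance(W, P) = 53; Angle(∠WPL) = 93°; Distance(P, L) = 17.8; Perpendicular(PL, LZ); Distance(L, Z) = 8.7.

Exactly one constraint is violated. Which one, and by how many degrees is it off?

Perpendicular(PL, LZ) — off by 7.10°.

W = (0.00, 0.00) ✓; WP at 0.1000° ✓; |WP| = 53.00 ✓; ∠WPL = 93.00° ✓; |PL| = 17.80 ✓; ∠(PL, LZ) = 82.90° ✗; |LZ| = 8.699 ✓.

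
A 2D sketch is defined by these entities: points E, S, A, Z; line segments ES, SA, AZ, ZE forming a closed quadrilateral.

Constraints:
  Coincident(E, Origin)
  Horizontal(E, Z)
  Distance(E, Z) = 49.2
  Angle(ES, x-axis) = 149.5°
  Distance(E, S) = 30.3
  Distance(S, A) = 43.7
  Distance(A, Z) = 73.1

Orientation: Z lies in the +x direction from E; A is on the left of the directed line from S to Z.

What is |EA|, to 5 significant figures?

52.013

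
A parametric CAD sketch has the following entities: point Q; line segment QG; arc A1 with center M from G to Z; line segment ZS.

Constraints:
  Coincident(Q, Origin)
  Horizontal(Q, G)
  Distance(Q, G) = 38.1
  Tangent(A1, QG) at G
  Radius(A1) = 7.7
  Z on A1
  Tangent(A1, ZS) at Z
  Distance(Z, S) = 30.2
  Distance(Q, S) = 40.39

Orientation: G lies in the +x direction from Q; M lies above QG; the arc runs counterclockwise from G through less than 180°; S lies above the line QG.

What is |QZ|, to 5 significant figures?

45.402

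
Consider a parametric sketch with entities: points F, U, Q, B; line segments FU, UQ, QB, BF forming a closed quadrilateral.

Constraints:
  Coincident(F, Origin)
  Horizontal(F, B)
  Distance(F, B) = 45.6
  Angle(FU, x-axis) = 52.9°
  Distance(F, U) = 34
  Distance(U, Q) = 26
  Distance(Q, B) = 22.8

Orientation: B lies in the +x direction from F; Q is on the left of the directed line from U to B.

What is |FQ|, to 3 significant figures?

51.5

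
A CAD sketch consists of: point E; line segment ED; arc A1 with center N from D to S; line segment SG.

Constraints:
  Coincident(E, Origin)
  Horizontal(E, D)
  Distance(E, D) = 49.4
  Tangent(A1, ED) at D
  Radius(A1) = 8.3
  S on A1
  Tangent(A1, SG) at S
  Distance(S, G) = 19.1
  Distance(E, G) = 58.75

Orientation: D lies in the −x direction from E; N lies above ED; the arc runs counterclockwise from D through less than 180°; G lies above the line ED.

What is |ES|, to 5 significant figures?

43.810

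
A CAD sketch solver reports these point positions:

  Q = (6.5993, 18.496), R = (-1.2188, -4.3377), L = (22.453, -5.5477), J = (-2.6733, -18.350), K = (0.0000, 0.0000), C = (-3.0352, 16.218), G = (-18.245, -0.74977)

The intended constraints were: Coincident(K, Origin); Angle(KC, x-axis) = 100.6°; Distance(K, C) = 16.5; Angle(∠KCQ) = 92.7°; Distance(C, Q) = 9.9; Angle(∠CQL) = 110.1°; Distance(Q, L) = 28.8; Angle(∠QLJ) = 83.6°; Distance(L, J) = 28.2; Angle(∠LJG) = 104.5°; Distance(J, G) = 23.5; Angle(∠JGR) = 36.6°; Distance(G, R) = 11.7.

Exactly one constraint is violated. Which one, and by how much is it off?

Distance(G, R) = 11.7 — off by 5.70.

K = (0.00, 0.00) ✓; KC at 100.6° ✓; |KC| = 16.50 ✓; ∠KCQ = 92.70° ✓; |CQ| = 9.900 ✓; ∠CQL = 110.1° ✓; |QL| = 28.80 ✓; ∠QLJ = 83.60° ✓; |LJ| = 28.20 ✓; ∠LJG = 104.5° ✓; |JG| = 23.50 ✓; ∠JGR = 36.60° ✓; |GR| = 17.40 ✗.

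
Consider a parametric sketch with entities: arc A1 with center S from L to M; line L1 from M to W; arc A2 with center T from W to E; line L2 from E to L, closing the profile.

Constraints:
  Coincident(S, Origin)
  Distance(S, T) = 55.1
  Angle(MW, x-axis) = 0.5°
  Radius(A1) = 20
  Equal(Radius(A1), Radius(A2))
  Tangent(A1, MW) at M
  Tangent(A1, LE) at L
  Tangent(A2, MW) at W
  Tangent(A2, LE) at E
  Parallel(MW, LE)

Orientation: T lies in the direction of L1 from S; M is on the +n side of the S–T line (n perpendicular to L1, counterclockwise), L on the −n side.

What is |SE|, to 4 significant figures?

58.62

Tangency of A1 to both parallel lines with radius 20.0 puts M and L at S ± 20.0·n: M = (-0.1745, 20.00), L = (0.1745, -20.00). Equal radii place W and E the same way about T: W = T + 20.0·n = (54.92, 20.48), E = T − 20.0·n = (55.27, -19.52). Then |SE| = |E − S| = 58.62.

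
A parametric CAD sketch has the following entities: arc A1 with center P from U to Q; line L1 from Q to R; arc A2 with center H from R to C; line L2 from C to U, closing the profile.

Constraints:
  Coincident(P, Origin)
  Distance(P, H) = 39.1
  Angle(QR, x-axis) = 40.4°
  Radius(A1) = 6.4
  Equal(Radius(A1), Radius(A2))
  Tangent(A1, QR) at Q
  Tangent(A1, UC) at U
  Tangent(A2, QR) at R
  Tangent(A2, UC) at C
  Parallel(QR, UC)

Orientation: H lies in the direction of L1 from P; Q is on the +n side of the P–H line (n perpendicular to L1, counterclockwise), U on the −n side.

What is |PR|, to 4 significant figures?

39.62

The slot axis is L1's direction at 40.4°, so u = (cos 40.4°, sin 40.4°) = (0.7615, 0.6481) and n = (−sin 40.4°, cos 40.4°) = (-0.6481, 0.7615). P is at the origin and H lies 39.1 along u from P, so H = 39.1·u = (29.78, 25.34). Tangency of A1 to both parallel lines with radius 6.4 puts Q and U at P ± 6.4·n: Q = (-4.148, 4.874), U = (4.148, -4.874). Equal radii place R and C the same way about H: R = H + 6.4·n = (25.63, 30.22), C = H − 6.4·n = (33.92, 20.47). Then |PR| = |R − P| = 39.62.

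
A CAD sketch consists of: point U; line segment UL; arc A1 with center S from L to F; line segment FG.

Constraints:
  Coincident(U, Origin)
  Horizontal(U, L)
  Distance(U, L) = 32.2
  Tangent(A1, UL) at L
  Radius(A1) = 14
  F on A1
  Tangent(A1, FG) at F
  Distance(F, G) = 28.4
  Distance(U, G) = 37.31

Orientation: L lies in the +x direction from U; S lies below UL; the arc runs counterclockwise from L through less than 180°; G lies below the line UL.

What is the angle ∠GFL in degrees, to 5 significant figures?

144.77°

Checks: |SF| = 14.00 ✓; ∠(SF, FG) = 90.00° ✓; |FG| = 28.40 ✓; |UG| = 37.31 ✓.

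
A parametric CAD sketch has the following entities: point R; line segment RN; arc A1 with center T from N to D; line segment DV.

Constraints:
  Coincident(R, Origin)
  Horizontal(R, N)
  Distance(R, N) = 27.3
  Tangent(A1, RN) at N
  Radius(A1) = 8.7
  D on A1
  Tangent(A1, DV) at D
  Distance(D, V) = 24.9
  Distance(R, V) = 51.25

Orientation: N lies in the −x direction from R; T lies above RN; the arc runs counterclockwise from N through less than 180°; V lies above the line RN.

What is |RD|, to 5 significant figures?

26.418

R is at the origin; R and N share the same y with |RN| = 27.3 and N on the −x side, so N = (-27.300, 0.0000). A1 meets RN tangentially, so TN is at right angles to RN, so T = N + (0, 8.7) = (-27.300, 8.7000). Since TD ⟂ DV (tangency), |TV| = √(8.7² + 24.9²) = 26.376 regardless of where D sits on A1. So V lies on both circle(R, 51.25) and circle(T, 26.376); the above-RN intersection is V = (-40.317, 31.640). D is the foot of the tangent from V: D = (-21.573, 15.249).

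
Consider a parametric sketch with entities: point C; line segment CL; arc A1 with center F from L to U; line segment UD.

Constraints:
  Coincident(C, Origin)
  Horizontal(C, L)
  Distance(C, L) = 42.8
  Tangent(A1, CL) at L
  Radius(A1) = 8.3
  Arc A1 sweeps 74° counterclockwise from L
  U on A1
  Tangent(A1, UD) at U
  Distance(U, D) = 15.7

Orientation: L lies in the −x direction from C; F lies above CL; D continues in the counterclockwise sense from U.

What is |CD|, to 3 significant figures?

37.1

C is at the origin; CL is horizontal with |CL| = 42.8 and L on the −x side, so L = (-42.8, 0.00). The tangent condition forces FL to be normal to CL, so F = L + (0, 8.3) = (-42.8, 8.30). On A1, L sits at bearing -90° from F; a 74° counterclockwise sweep puts U at bearing -16°, so U = F + 8.3·(cos -16°, sin -16°) = (-34.8, 6.01). A1 meets UD tangentially, so FU is at right angles to UD, so UD runs along (−sin -16°, cos -16°); with |UD| = 15.7, D = (-30.5, 21.1). Then |CD| = |D − C| = 37.1.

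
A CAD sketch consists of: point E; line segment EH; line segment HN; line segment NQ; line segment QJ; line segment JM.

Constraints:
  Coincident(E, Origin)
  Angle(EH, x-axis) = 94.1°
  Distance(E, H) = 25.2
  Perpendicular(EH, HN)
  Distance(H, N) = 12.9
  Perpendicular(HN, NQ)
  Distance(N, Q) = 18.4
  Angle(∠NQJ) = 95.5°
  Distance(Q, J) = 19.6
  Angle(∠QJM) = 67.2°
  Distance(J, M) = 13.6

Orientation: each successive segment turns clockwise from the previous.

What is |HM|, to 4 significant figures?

7.732

E is at the origin; EH runs at 94.1° with length 25.2, so H = (-1.802, 25.14). EH is perpendicular to HN, so HN runs at 4.100°; with |HN| = 12.9, N = (11.07, 26.06). The perpendicularity gives NQ at right angles to HN, so NQ runs at -85.90°; with |NQ| = 18.4, Q = (12.38, 7.705). ∠NQJ = 95.5° gives QJ at -170.4° from the x-axis; with |QJ| = 19.6, J = (-6.945, 4.436). ∠QJM = 67.2° gives JM at 76.80° from the x-axis; with |JM| = 13.6, M = (-3.839, 17.68). Then |HM| = |M − H| = 7.732.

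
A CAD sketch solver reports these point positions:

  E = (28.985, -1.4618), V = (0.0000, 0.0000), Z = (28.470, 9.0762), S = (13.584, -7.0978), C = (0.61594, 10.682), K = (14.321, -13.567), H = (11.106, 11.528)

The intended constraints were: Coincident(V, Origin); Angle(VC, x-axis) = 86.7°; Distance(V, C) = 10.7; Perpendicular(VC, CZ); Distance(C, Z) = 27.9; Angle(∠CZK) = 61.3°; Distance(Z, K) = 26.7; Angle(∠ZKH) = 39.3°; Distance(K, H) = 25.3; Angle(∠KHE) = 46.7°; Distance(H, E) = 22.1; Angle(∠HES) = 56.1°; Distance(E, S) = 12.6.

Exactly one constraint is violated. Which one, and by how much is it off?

Distance(E, S) = 12.6 — off by 3.80.

V = (0.00, 0.00) ✓; VC at 86.70° ✓; |VC| = 10.70 ✓; ∠(VC, CZ) = 90.00° ✓; |CZ| = 27.90 ✓; ∠CZK = 61.30° ✓; |ZK| = 26.70 ✓; ∠ZKH = 39.30° ✓; |KH| = 25.30 ✓; ∠KHE = 46.70° ✓; |HE| = 22.10 ✓; ∠HES = 56.10° ✓; |ES| = 16.40 ✗.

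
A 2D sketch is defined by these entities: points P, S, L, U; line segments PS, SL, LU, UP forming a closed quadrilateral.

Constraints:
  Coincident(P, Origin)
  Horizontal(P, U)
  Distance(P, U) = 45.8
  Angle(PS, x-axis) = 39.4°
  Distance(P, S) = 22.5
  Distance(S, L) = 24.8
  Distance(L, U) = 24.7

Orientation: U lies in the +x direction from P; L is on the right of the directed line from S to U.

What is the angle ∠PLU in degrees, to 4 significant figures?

133.5°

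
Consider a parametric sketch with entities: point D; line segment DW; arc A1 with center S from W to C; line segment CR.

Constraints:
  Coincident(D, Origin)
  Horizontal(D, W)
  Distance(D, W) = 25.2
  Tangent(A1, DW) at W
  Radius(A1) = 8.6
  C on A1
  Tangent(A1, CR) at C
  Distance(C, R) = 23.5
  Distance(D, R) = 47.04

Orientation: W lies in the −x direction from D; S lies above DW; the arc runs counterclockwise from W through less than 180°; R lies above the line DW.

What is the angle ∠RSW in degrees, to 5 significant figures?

157.66°

D is at the origin; DW is horizontal with |DW| = 25.2 and W on the −x side, so W = (-25.200, 0.0000). The tangent condition forces SW to be normal to DW, so S = W + (0, 8.6) = (-25.200, 8.6000). Since SC ⟂ CR (tangency), |SR| = √(8.6² + 23.5²) = 25.024 regardless of where C sits on A1. So R lies on both circle(D, 47.04) and circle(S, 25.024); the above-DW intersection is R = (-34.713, 31.746). C is the foot of the tangent from R: C = (-18.854, 14.404).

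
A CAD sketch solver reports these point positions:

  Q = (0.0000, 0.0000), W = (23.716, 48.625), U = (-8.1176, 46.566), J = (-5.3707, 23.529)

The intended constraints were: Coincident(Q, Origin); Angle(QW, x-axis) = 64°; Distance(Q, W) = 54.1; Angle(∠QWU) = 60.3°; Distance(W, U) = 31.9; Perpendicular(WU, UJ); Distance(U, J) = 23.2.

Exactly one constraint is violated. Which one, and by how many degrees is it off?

Perpendicular(WU, UJ) — off by 3.10°.

Q = (0.00, 0.00) ✓; QW at 64.00° ✓; |QW| = 54.10 ✓; ∠QWU = 60.30° ✓; |WU| = 31.90 ✓; ∠(WU, UJ) = 93.10° ✗; |UJ| = 23.20 ✓.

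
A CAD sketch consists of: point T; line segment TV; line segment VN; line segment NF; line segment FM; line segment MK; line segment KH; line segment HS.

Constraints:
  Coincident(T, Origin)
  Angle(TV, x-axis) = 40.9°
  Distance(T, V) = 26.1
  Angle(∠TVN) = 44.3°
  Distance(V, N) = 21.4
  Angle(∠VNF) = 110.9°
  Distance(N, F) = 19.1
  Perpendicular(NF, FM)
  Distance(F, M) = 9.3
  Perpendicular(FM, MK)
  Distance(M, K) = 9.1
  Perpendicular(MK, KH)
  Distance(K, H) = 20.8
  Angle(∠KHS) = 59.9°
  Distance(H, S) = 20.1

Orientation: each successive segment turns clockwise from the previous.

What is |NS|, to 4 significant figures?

27.43

T is at the origin; TV runs at 40.9° with length 26.1, so V = (19.73, 17.09). ∠TVN = 44.3° gives VN at -94.80° from the x-axis; with |VN| = 21.4, N = (17.94, -4.236). ∠VNF = 110.9° gives NF at -163.9° from the x-axis; with |NF| = 19.1, F = (-0.4138, -9.533). NF is perpendicular to FM, so FM runs at 106.1°; with |FM| = 9.3, M = (-2.993, -0.5977). FM ⟂ MK, so MK runs at 16.10°; with |MK| = 9.1, K = (5.750, 1.926). MK ⟂ KH, so KH runs at -73.90°; with |KH| = 20.8, H = (11.52, -18.06). ∠KHS = 59.9° gives HS at 166.0° from the x-axis; with |HS| = 20.1, S = (-7.985, -13.20). Then |NS| = |S − N| = 27.43.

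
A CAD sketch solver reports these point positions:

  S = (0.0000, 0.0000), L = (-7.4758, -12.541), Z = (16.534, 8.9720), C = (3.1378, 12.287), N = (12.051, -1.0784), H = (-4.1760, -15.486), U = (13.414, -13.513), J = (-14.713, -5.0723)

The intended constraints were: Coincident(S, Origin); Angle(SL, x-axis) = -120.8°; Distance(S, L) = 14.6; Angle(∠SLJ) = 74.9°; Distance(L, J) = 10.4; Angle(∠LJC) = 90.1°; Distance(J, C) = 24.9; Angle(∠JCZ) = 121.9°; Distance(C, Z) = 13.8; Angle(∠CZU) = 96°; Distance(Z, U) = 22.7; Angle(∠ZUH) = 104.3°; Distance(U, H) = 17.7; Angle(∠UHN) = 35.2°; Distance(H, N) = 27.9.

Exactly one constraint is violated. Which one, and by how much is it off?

Distance(H, N) = 27.9 — off by 6.20.

S = (0.00, 0.00) ✓; SL at -120.8° ✓; |SL| = 14.60 ✓; ∠SLJ = 74.90° ✓; |LJ| = 10.40 ✓; ∠LJC = 90.10° ✓; |JC| = 24.90 ✓; ∠JCZ = 121.9° ✓; |CZ| = 13.80 ✓; ∠CZU = 96.00° ✓; |ZU| = 22.70 ✓; ∠ZUH = 104.3° ✓; |UH| = 17.70 ✓; ∠UHN = 35.20° ✓; |HN| = 21.70 ✗.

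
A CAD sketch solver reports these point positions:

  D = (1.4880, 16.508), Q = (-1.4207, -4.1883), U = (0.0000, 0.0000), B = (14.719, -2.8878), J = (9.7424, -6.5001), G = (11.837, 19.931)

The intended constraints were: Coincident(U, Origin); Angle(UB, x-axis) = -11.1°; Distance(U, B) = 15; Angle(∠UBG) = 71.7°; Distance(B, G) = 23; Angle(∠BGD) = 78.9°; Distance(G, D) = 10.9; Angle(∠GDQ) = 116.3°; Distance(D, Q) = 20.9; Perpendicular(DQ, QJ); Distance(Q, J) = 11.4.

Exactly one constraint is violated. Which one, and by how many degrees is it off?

Perpendicular(DQ, QJ) — off by 3.70°.

U = (0.00, 0.00) ✓; UB at -11.10° ✓; |UB| = 15.00 ✓; ∠UBG = 71.70° ✓; |BG| = 23.00 ✓; ∠BGD = 78.90° ✓; |GD| = 10.90 ✓; ∠GDQ = 116.3° ✓; |DQ| = 20.90 ✓; ∠(DQ, QJ) = 86.30° ✗; |QJ| = 11.40 ✓.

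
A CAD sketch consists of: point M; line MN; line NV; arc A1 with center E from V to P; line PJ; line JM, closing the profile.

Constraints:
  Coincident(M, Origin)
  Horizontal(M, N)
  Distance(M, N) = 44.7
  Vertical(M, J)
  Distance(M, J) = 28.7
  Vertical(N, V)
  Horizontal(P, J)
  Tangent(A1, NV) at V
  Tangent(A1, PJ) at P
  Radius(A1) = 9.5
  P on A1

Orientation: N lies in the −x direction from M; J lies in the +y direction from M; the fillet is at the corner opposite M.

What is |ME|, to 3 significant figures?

40.1

M and J share the same x with |MJ| = 28.7 and J on the +y side, so J = (0.00, 28.7). The virtual corner opposite M is at (-44.7, 28.7). The tangent condition forces EV to be normal to NV and since A1 is tangent to PJ there, EP ⟂ PJ, with radius 9.5, so the center E sits 9.5 in from both sides at E = (-35.2, 19.2). Then |ME| = |E − M| = 40.1.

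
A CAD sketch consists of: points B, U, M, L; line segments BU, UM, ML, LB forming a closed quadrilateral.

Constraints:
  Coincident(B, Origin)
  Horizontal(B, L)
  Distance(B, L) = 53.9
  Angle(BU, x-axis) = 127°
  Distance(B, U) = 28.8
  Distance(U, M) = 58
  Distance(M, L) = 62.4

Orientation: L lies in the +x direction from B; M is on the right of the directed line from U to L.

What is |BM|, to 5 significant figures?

32.208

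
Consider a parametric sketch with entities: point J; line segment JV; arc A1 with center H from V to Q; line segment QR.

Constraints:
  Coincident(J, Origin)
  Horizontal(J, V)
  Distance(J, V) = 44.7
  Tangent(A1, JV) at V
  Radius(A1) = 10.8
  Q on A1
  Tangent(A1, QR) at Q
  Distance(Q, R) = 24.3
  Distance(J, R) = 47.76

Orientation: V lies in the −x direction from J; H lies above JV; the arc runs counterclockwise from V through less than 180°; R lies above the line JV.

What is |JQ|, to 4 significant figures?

35.45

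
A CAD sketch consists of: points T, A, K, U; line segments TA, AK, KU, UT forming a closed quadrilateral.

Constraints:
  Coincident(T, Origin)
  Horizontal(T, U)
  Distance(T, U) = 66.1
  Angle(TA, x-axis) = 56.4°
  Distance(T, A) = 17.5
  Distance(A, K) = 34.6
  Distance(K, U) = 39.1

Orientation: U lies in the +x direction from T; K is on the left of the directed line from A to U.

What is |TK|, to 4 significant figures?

50.48

Checks: |AK| = 34.60 ✓; |KU| = 39.10 ✓.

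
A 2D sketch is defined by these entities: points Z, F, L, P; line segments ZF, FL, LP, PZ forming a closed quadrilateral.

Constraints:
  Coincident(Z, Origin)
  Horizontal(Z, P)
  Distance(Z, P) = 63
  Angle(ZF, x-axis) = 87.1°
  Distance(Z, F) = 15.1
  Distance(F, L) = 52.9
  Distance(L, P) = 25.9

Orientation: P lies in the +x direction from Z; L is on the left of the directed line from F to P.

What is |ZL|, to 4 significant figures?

58.06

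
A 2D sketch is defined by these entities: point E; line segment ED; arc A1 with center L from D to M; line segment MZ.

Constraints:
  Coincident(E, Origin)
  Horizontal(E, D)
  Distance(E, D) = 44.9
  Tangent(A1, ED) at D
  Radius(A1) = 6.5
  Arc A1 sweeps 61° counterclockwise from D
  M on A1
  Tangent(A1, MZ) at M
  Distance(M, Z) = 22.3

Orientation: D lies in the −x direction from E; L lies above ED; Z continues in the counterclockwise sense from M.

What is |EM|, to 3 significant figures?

39.4

E is at the origin; E and D share the same y with |ED| = 44.9 and D on the −x side, so D = (-44.9, 0.00). Since A1 is tangent to ED there, LD ⟂ ED, so L = D + (0, 6.5) = (-44.9, 6.50). On A1, D sits at bearing -90° from L; a 61° counterclockwise sweep puts M at bearing -29°, so M = L + 6.5·(cos -29°, sin -29°) = (-39.2, 3.35). Then |EM| = |M − E| = 39.4.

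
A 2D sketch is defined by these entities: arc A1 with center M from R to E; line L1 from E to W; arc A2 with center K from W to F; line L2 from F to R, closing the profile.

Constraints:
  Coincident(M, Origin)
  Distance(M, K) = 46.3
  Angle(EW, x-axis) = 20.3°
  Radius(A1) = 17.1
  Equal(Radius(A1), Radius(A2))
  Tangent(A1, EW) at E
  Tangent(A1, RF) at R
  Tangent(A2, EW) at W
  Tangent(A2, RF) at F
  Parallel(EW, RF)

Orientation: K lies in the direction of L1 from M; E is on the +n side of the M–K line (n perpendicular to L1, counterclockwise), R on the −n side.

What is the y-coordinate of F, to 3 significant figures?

0.0252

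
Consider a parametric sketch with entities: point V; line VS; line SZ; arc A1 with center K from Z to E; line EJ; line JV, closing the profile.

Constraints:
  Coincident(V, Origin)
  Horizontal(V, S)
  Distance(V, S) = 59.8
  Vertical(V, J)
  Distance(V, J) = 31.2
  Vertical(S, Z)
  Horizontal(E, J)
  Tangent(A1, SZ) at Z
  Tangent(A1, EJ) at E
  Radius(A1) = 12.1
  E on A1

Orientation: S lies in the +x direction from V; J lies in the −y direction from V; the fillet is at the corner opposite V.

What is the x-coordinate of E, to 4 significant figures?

47.70

V is at the origin; VS is horizontal with |VS| = 59.8 and S on the +x side, so S = (59.80, 0.000). VJ is vertical with |VJ| = 31.2 and J on the −y side, so J = (0.000, -31.20). The virtual corner opposite V is at (59.80, -31.20). A1 meets SZ tangentially, so KZ is at right angles to SZ and A1 meets EJ tangentially, so KE is at right angles to EJ, with radius 12.1, so the center K sits 12.1 in from both sides at K = (47.70, -19.10). That places the tangent points at Z = (59.80, -19.10) on SZ and E = (47.70, -31.20) on EJ. So E.x = 47.70.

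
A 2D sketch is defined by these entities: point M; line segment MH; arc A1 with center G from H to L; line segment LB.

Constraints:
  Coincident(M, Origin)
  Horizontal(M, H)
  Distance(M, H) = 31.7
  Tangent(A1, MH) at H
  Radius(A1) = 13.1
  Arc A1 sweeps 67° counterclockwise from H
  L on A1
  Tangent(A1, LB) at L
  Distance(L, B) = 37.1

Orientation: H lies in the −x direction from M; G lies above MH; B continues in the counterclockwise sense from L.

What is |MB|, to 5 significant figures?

42.445

M is at the origin; MH is horizontal with |MH| = 31.7 and H on the −x side, so H = (-31.700, 0.0000). Tangency of A1 to MH means the radius GH is perpendicular to MH, so G = H + (0, 13.1) = (-31.700, 13.100). On A1, H sits at bearing -90° from G; a 67° counterclockwise sweep puts L at bearing -23°, so L = G + 13.1·(cos -23°, sin -23°) = (-19.641, 7.9814). The tangent condition forces GL to be normal to LB, so LB runs along (−sin -23°, cos -23°); with |LB| = 37.1, B = (-5.1453, 42.132). Then |MB| = |B − M| = 42.445.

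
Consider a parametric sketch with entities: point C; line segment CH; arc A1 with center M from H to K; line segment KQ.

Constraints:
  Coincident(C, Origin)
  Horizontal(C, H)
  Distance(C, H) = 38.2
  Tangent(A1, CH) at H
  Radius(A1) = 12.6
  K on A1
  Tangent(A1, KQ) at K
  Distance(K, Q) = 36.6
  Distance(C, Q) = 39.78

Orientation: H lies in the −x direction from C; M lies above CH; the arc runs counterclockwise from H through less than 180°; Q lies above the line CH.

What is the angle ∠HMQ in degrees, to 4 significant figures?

132.2°

C is at the origin; CH is horizontal with |CH| = 38.2 and H on the −x side, so H = (-38.20, 0.000). A1 meets CH tangentially, so MH is at right angles to CH, so M = H + (0, 12.6) = (-38.20, 12.60). Since MK ⟂ KQ (tangency), |MQ| = √(12.6² + 36.6²) = 38.71 regardless of where K sits on A1. So Q lies on both circle(C, 39.78) and circle(M, 38.71); the above-CH intersection is Q = (-9.541, 38.62). K is the foot of the tangent from Q: K = (-27.16, 6.536).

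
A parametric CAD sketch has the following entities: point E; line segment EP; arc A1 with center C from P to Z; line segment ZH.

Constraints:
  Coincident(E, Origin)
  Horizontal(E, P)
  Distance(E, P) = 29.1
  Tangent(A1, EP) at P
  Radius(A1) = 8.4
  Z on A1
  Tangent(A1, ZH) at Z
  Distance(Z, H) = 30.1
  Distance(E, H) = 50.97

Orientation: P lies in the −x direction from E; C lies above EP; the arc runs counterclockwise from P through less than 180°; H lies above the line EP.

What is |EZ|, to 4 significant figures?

24.16

Checks: E.y = 0.00, P.y = 0.00 ✓; |CZ| = 8.400 ✓; ∠(CZ, ZH) = 90.00° ✓; |ZH| = 30.10 ✓; |EH| = 50.97 ✓.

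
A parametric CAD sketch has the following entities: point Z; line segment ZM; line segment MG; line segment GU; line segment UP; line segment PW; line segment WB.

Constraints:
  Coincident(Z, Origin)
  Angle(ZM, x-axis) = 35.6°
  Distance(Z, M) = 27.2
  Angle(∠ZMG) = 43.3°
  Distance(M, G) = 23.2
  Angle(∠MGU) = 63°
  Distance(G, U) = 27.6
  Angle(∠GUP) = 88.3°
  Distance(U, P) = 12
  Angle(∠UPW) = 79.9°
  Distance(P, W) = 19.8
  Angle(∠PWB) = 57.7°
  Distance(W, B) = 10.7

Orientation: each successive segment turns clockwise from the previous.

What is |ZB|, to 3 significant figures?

6.37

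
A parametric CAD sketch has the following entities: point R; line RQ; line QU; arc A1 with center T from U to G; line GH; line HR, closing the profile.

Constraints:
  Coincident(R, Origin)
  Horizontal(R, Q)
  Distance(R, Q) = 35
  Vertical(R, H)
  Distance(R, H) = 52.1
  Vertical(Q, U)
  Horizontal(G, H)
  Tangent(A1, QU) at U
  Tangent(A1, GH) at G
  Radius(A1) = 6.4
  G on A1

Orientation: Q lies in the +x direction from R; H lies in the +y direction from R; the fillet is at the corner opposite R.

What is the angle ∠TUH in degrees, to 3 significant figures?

10.4°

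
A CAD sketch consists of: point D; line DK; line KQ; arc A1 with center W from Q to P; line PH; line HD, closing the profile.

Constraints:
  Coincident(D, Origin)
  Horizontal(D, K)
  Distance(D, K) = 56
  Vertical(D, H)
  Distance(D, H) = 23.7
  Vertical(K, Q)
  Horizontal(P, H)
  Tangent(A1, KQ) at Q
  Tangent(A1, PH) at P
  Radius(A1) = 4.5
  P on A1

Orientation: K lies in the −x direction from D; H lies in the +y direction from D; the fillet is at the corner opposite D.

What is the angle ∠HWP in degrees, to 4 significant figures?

85.01°

The virtual corner opposite D is at (-56.00, 23.70). Since A1 is tangent to KQ there, WQ ⟂ KQ and the tangent condition forces WP to be normal to PH, with radius 4.5, so the center W sits 4.5 in from both sides at W = (-51.50, 19.20). That places the tangent points at Q = (-56.00, 19.20) on KQ and P = (-51.50, 23.70) on PH. Then cos ∠HWP = WH·WP / (|WH||WP|), giving 85.01°.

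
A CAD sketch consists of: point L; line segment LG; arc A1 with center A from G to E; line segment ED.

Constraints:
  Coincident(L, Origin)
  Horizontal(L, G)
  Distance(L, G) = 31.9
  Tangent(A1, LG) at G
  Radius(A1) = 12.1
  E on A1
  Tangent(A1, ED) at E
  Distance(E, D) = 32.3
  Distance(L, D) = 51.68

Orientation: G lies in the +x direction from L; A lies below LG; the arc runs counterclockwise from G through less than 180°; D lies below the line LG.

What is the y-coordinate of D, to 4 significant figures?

-45.70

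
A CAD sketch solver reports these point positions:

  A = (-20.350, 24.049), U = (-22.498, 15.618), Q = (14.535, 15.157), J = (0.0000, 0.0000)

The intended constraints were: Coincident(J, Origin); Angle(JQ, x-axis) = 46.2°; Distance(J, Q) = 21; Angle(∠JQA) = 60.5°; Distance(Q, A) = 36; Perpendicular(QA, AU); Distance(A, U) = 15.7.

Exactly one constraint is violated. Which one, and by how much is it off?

Distance(A, U) = 15.7 — off by 7.00.

J = (0.00, 0.00) ✓; JQ at 46.20° ✓; |JQ| = 21.00 ✓; ∠JQA = 60.50° ✓; |QA| = 36.00 ✓; ∠(QA, AU) = 90.01° ✓; |AU| = 8.700 ✗.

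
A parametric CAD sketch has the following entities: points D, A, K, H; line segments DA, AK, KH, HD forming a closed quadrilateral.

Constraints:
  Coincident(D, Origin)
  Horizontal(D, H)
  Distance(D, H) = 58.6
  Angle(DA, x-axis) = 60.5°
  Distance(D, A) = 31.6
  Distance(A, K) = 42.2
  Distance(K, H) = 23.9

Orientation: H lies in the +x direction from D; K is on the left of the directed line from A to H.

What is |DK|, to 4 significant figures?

62.36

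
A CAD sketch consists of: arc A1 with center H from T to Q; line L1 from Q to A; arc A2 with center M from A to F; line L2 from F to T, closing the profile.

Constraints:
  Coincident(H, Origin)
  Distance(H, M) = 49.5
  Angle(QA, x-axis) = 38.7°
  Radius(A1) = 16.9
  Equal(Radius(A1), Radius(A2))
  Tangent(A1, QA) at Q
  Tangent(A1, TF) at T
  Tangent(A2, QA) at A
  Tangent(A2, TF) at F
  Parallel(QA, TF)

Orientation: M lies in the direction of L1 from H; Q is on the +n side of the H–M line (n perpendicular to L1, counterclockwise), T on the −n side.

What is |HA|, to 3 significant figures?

52.3

The slot axis is L1's direction at 38.7°, so u = (cos 38.7°, sin 38.7°) = (0.780, 0.625) and n = (−sin 38.7°, cos 38.7°) = (-0.625, 0.780). H is at the origin and M lies 49.5 along u from H, so M = 49.5·u = (38.6, 30.9). Tangency of A1 to both parallel lines with radius 16.9 puts Q and T at H ± 16.9·n: Q = (-10.6, 13.2), T = (10.6, -13.2). Equal radii place A and F the same way about M: A = M + 16.9·n = (28.1, 44.1), F = M − 16.9·n = (49.2, 17.8). Then |HA| = |A − H| = 52.3.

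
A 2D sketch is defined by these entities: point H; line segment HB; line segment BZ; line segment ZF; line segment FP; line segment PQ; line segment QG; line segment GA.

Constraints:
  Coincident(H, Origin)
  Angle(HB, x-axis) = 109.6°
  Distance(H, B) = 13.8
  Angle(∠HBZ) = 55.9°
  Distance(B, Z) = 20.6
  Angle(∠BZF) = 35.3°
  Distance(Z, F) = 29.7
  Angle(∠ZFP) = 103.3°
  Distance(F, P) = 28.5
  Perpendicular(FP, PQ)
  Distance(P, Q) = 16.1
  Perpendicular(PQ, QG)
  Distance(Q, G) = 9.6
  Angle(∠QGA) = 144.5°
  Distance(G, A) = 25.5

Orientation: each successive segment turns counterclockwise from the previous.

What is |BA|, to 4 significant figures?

17.48

H is at the origin; HB runs at 109.6° with length 13.8, so B = (-4.629, 13.00). ∠HBZ = 55.9° gives BZ at -126.3° from the x-axis; with |BZ| = 20.6, Z = (-16.82, -3.602). ∠BZF = 35.3° gives ZF at 18.40° from the x-axis; with |ZF| = 29.7, F = (11.36, 5.773). ∠ZFP = 103.3° gives FP at 95.10° from the x-axis; with |FP| = 28.5, P = (8.823, 34.16). FP is perpendicular to PQ, so PQ runs at -174.9°; with |PQ| = 16.1, Q = (-7.213, 32.73). PQ is perpendicular to QG, so QG runs at -84.90°; with |QG| = 9.6, G = (-6.359, 23.17). ∠QGA = 144.5° gives GA at -49.40° from the x-axis; with |GA| = 25.5, A = (10.24, 3.806). Then |BA| = |A − B| = 17.48.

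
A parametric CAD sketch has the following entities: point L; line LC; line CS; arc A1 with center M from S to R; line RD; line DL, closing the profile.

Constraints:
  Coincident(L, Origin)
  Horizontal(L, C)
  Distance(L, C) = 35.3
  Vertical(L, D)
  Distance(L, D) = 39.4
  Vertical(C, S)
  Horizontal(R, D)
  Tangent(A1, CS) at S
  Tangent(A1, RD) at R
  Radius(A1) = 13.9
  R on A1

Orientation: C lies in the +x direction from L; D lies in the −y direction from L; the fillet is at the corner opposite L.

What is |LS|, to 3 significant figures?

43.5

L is at the origin; L and C share the same y with |LC| = 35.3 and C on the +x side, so C = (35.3, 0.00). L and D share the same x with |LD| = 39.4 and D on the −y side, so D = (0.00, -39.4). The virtual corner opposite L is at (35.3, -39.4). Tangency of A1 to CS means the radius MS is perpendicular to CS and the tangent condition forces MR to be normal to RD, with radius 13.9, so the center M sits 13.9 in from both sides at M = (21.4, -25.5). That places the tangent points at S = (35.3, -25.5) on CS and R = (21.4, -39.4) on RD. Then |LS| = |S − L| = 43.5.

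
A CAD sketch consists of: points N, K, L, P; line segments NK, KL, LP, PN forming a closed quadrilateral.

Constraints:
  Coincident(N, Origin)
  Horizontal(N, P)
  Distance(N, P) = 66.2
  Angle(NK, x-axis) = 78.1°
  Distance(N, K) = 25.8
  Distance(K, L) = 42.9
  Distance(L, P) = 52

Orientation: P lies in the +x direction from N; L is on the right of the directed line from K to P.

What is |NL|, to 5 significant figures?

23.239

Checks: |KL| = 42.90 ✓; |LP| = 52.00 ✓.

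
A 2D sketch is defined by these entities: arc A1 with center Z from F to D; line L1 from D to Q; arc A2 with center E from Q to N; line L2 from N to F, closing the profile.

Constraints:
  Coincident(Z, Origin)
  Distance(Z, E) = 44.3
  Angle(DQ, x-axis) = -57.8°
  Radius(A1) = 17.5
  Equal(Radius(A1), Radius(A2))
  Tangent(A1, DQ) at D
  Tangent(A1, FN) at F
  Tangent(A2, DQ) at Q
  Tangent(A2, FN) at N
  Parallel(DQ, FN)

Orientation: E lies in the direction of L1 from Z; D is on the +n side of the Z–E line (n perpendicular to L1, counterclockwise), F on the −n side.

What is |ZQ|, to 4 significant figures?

47.63

The slot axis is L1's direction at -57.8°, so u = (cos -57.8°, sin -57.8°) = (0.5329, -0.8462) and n = (−sin -57.8°, cos -57.8°) = (0.8462, 0.5329). Z is at the origin and E lies 44.3 along u from Z, so E = 44.3·u = (23.61, -37.49). Tangency of A1 to both parallel lines with radius 17.5 puts D and F at Z ± 17.5·n: D = (14.81, 9.325), F = (-14.81, -9.325). Equal radii place Q and N the same way about E: Q = E + 17.5·n = (38.41, -28.16), N = E − 17.5·n = (8.798, -46.81). Then |ZQ| = |Q − Z| = 47.63.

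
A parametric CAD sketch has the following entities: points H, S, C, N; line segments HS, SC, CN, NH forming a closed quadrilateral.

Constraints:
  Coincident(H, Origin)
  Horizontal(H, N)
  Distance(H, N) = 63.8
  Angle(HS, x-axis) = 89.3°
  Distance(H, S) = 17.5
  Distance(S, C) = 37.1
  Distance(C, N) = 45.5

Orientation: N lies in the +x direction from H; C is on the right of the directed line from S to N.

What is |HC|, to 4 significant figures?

24.53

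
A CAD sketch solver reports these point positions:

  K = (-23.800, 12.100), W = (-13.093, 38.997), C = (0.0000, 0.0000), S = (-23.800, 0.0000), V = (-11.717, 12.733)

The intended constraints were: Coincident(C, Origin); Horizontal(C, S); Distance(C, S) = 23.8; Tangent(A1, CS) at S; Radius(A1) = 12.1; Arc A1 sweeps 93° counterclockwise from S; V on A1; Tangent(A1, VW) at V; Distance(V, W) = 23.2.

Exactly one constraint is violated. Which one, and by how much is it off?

Distance(V, W) = 23.2 — off by 3.10.

C = (0.00, 0.00) ✓; C.y = 0.00, S.y = 0.00 ✓; |CS| = 23.80 ✓; ∠(KS, SC) = 90.00° ✓; |KS| = 12.10 ✓; bearing(K→V) − bearing(K→S) = 93.00° ✓; |KV| = 12.10 ✓; ∠(KV, VW) = 90.00° ✓; |VW| = 26.30 ✗.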